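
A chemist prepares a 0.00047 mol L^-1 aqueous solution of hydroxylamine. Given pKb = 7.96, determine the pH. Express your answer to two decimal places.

NH2OH + H2O ⇌ NH3OH+ + OH-
Kb = 10^(−7.96) = 1.10 × 10^-8
From the ICE table, Kb = [OH-]²/(0.00047 − [OH-]) = 1.10 × 10^-8.
Since Kb ≪ C₀, [OH-] ≈ √(Kb·C₀) = 2.27 × 10^-6 M.
pOH = 5.64, so pH = 14.00 − pOH = 8.36

pH = 8.36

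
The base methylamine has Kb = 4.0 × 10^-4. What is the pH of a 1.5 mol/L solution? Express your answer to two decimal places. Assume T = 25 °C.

pH = 12.39

CH3NH2 + H2O ⇌ CH3NH3+ + OH-
Kb = x²/(1.5 − x) = 4.0 × 10^-4
Assume x ≪ 1.5: x ≈ √(4.0 × 10^-4 × 1.5) = 2.45 × 10^-2 M
pOH = −log(2.45 × 10^-2) = 1.61; pH = 14.00 − 1.61 = 12.39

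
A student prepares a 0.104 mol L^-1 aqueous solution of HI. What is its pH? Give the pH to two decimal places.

HI is a strong acid and dissociates completely, so [H+] = 0.104 M.
pH = -log(0.104) = 0.98

pH = 0.98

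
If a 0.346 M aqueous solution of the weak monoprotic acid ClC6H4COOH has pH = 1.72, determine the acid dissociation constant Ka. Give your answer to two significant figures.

[H+] = 10^(-1.72) = 1.91 × 10^-2 M
At equilibrium [HA] = 0.346 − 1.91 × 10^-2 = 3.27 × 10^-1 M
Ka = [H+][A-]/[HA] = (1.91 × 10^-2)² / 3.27 × 10^-1 = 1.1 × 10^-3

Ka = 1.1 × 10^-3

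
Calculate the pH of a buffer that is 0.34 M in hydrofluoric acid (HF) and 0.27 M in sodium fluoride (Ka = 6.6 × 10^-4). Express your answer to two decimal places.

pKa = −log(6.6 × 10^-4) = 3.180
pH = pKa + log([A⁻]/[HA]) = 3.180 + log(0.27/0.34)
pH = 3.180 + (-0.100) = 3.08

pH = 3.08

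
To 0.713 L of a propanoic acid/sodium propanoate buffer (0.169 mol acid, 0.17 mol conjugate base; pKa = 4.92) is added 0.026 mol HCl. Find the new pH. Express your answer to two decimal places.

pH = 4.79

Added H+ converts CH3CH2COO- to CH3CH2COOH: CH3CH2COOH → 0.195 mol, CH3CH2COO- → 0.144 mol.
Henderson–Hasselbalch with mole ratio 0.144/0.195: pH = 4.92 + (-0.132)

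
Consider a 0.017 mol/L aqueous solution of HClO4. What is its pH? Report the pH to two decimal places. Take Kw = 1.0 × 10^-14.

HClO4 is a strong acid and dissociates completely, so [H+] = 0.017 M.
pH = -log(0.017) = 1.77

pH = 1.77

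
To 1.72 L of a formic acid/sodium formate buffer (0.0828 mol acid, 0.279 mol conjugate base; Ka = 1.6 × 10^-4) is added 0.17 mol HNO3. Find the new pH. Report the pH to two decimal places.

pH = 3.43

Added H+ converts HCOO- to HCOOH: HCOOH → 0.253 mol, HCOO- → 0.109 mol.
pKa = −log(1.6 × 10^-4) = 3.796
pH = pKa + log(n_HCOO-/n_HCOOH) = 3.796 + log(0.109/0.253) = 3.796 + (-0.366)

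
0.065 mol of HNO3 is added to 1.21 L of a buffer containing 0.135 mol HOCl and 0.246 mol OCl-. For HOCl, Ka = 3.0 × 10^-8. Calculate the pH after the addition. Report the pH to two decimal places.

Added H+ converts OCl- to HOCl: HOCl → 0.2 mol, OCl- → 0.181 mol.
pKa = −log(3.0 × 10^-8) = 7.523
pH = pKa + log(n_OCl-/n_HOCl) = 7.523 + log(0.181/0.2) = 7.523 + (-0.043)

pH = 7.48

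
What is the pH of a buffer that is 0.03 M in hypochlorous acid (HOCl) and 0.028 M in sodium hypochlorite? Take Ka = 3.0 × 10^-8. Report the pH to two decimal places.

pH = 7.49

pKa = −log(3.0 × 10^-8) = 7.523
pH = pKa + log([A⁻]/[HA]) = 7.523 + log(0.028/0.03)
pH = 7.523 + (-0.030) = 7.49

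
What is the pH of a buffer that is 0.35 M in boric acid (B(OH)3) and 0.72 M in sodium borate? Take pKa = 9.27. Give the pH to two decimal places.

pH = 9.58

pH = pKa + log([A⁻]/[HA]) = 9.27 + log(0.72/0.35)
pH = 9.27 + (+0.313) = 9.58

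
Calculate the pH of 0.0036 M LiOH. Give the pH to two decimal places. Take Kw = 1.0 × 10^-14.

pH = 11.56

LiOH is a strong base; [OH-] = 0.0036 M.
pOH = -log(0.0036) = 2.44
pH = 14.00 - 2.44 = 11.56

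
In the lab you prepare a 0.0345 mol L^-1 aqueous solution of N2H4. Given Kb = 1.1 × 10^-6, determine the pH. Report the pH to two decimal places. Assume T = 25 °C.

pH = 10.29

N2H4 + H2O ⇌ N2H5+ + OH-
Kb = [OH-]²/(0.0345 − [OH-]) = 1.1 × 10^-6
Assume [OH-] ≪ 0.0345: [OH-] ≈ √(1.1 × 10^-6 × 0.0345) = 1.95 × 10^-4 M
([OH-]/C₀ = 0.56% < 5%, so the approximation holds.)
pOH = −log(1.95 × 10^-4) = 3.71; pH = 14.00 − 3.71 = 10.29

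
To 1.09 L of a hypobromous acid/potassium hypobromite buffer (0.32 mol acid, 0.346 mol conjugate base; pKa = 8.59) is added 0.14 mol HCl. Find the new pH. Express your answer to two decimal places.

pH = 8.24

Added H+ converts OBr- to HOBr: HOBr → 0.46 mol, OBr- → 0.206 mol.
Henderson–Hasselbalch with mole ratio 0.206/0.46: pH = 8.59 + (-0.349)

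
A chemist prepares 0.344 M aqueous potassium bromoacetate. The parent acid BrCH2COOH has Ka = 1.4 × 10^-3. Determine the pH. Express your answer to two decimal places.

BrCH2COO- is the conjugate base of the weak acid BrCH2COOH.
Kb = Kw/Ka = 1.0×10^-14 / 1.4 × 10^-3 = 7.14 × 10^-12
From the ICE table, Kb = [OH-]²/(0.344 − [OH-]) = 7.14 × 10^-12.
Neglecting [OH-] in the denominator: [OH-] = √(7.14 × 10^-12 × 0.344) = 1.57 × 10^-6 M
Check: 0.00046% ionized — well under 5%, approximation valid.
pOH = −log(1.57 × 10^-6) = 5.80; pH = 14.00 − 5.80 = 8.20

pH = 8.20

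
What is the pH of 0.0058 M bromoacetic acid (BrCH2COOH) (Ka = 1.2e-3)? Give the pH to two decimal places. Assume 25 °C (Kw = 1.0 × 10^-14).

BrCH2COOH ⇌ BrCH2COO- + H+
Ka = [H+]²/(0.0058 − [H+]) = 1.2 × 10^-3
The 5% rule fails; solving [H+]² + Ka·[H+] − Ka·C₀ = 0 exactly:
[H+] = [−0.0012 + √(0.0012² + 2.78e-05)]/2 = 2.11 × 10^-3 M
pH = −log[H+] = −log(2.11 × 10^-3) = 2.68

pH = 2.68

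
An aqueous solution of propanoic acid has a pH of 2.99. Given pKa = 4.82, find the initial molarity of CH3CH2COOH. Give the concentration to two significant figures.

[H+] = 10^(-2.99) = 1.02 × 10^-3 M = x
Ka = 10^(−4.82) = 1.51 × 10^-5
Ka = x²/(C₀ − x) ⇒ C₀ = x + x²/Ka
C₀ = 1.02 × 10^-3 + (1.02 × 10^-3)²/(1.51 × 10^-5) = 6.99 × 10^-2 M

C₀ = 7.0 × 10^-2 M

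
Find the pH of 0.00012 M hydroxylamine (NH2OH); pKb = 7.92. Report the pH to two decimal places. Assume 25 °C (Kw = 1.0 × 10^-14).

NH2OH + H2O ⇌ NH3OH+ + OH-
Kb = 10^(−7.92) = 1.20 × 10^-8
From the ICE table, Kb = x²/(0.00012 − x) = 1.20 × 10^-8.
Since Kb ≪ C₀, x ≈ √(Kb·C₀) = 1.20 × 10^-6 M.
(x/C₀ = 1% < 5%, so the approximation holds.)
pOH = 5.92, so pH = 14.00 − pOH = 8.08

pH = 8.08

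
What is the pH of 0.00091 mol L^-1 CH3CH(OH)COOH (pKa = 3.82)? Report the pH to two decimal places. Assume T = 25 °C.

CH3CH(OH)COOH ⇌ CH3CH(OH)COO- + H+
Ka = 10^(−3.82) = 1.51 × 10^-4
Let x = [H+] at equilibrium. Ka = x²/(0.00091 − x).
Here C₀/Ka ≈ 6.03, so the small-x approximation fails. Use the quadratic:
x = (−Ka + √(Ka² + 4·Ka·C₀))/2 = 3.03 × 10^-4 M
pH = −log[H+] = −log(3.03 × 10^-4) = 3.52

pH = 3.52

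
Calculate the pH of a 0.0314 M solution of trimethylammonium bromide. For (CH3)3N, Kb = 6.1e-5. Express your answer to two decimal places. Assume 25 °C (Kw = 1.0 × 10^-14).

(CH3)3NH+ is the conjugate acid of the weak base (CH3)3N.
Ka = Kw/Kb = 1.0×10^-14 / 6.1 × 10^-5 = 1.64 × 10^-10
Ka = x²/(0.0314 − x) = 1.64 × 10^-10
Since Ka ≪ C₀, x ≈ √(Ka·C₀) = 2.27 × 10^-6 M.
(x/C₀ = 0.0072% < 5%, so the approximation holds.)
pH = −log[H+] = −log(2.27 × 10^-6) = 5.64

pH = 5.64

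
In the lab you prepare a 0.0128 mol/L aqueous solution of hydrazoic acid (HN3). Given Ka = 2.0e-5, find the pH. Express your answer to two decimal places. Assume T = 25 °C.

HN3 ⇌ N3- + H+
From the ICE table, Ka = x²/(0.0128 − x) = 2.0 × 10^-5.
Neglecting x in the denominator: x = √(2.0 × 10^-5 × 0.0128) = 5.06 × 10^-4 M
(x/C₀ = 4% < 5%, so the approximation holds.)
pH = −log[H+] = −log(5.06 × 10^-4) = 3.30

pH = 3.30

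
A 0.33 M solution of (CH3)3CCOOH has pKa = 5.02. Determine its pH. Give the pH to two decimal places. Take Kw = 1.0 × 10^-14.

(CH3)3CCOOH ⇌ (CH3)3CCOO- + H+
Ka = 10^(−5.02) = 9.55 × 10^-6
From the ICE table, Ka = x²/(0.33 − x) = 9.55 × 10^-6.
Assume x ≪ 0.33: x ≈ √(9.55 × 10^-6 × 0.33) = 1.78 × 10^-3 M
Check: 0.54% ionized — well under 5%, approximation valid.
pH = −log(1.78 × 10^-3) = 2.75

pH = 2.75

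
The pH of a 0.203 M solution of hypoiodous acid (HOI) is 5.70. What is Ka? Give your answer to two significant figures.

Ka = 2.0 × 10^-11

[H+] = 10^(-5.70) = 2.00 × 10^-6 M
At equilibrium [HA] = 0.203 − 2.00 × 10^-6 = 2.03 × 10^-1 M
Ka = [H+][A-]/[HA] = (2.00 × 10^-6)² / 2.03 × 10^-1 = 2.0 × 10^-11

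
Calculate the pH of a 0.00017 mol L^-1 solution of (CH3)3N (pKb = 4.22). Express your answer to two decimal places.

(CH3)3N + H2O ⇌ (CH3)3NH+ + OH-
Kb = 10^(−4.22) = 6.03 × 10^-5
Kb = [OH-]²/(0.00017 − [OH-]) = 6.03 × 10^-5
Here C₀/Kb ≈ 2.82, so the small-[OH-] approximation fails. Use the quadratic:
[OH-] = (−Kb + √(Kb² + 4·Kb·C₀))/2 = 7.55 × 10^-5 M
pOH = −log(7.55 × 10^-5) = 4.12; pH = 14.00 − 4.12 = 9.88

pH = 9.88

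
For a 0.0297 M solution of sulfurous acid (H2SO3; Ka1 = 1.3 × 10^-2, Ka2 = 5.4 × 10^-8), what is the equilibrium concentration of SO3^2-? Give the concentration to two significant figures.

First ionization gives [H+] ≈ [HSO3-] = 1.42 × 10^-2 M.
Second step: Ka2 = [H+][SO3^2-]/[HSO3-] ≈ [SO3^2-] (since [H+] ≈ [HSO3-]).
So [SO3^2-] ≈ Ka2.

5.4 × 10^-8 M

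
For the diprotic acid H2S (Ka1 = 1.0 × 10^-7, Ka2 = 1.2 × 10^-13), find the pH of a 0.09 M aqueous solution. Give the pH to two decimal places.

pH = 4.02

Since Ka1 ≫ Ka2, the first ionization dominates [H+].
Ka1 = x²/(0.09 − x) = 1.0 × 10^-7
x ≈ √(1.0 × 10^-7 × 0.09) = 9.49 × 10^-5 M
pH = −log(9.49 × 10^-5) = 4.02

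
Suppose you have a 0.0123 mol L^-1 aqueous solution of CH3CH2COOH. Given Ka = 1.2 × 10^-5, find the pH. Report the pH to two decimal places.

pH = 3.42

CH3CH2COOH ⇌ CH3CH2COO- + H+
Ka = x²/(0.0123 − x) = 1.2 × 10^-5
Assume x ≪ 0.0123: x ≈ √(1.2 × 10^-5 × 0.0123) = 3.84 × 10^-4 M
(x/C₀ = 3.1% < 5%, so the approximation holds.)
pH = −log[H+] = −log(3.84 × 10^-4) = 3.42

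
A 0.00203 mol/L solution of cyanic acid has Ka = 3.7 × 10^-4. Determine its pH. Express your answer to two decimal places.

pH = 3.15

HOCN ⇌ OCN- + H+
Let x = [H+] at equilibrium. Ka = x²/(0.00203 − x).
Here C₀/Ka ≈ 5.49, so the small-x approximation fails. Use the quadratic:
x = [−0.00037 + √(0.00037² + 3e-06)]/2 = 7.01 × 10^-4 M
pH = −log[H+] = −log(7.01 × 10^-4) = 3.15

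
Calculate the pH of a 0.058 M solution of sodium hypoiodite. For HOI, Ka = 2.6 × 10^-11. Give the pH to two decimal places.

pH = 11.66

OI- is the conjugate base of the weak acid HOI.
Kb = Kw/Ka = 1.0×10^-14 / 2.6 × 10^-11 = 3.85 × 10^-4
From the ICE table, Kb = [OH-]²/(0.058 − [OH-]) = 3.85 × 10^-4.
Here C₀/Kb ≈ 151, so the small-[OH-] approximation fails. Use the quadratic:
[OH-] = (−Kb + √(Kb² + 4·Kb·C₀))/2 = 4.54 × 10^-3 M
pOH = −log(4.54 × 10^-3) = 2.34; pH = 14.00 − 2.34 = 11.66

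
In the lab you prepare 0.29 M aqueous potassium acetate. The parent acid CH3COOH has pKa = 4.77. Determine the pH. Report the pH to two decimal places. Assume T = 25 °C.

CH3COO- is the conjugate base of the weak acid CH3COOH.
Ka = 10^(−4.77) = 1.70 × 10^-5
Kb = Kw/Ka = 1.0×10^-14 / 1.70 × 10^-5 = 5.88 × 10^-10
From the ICE table, Kb = x²/(0.29 − x) = 5.88 × 10^-10.
Since Kb ≪ C₀, x ≈ √(Kb·C₀) = 1.31 × 10^-5 M.
(x/C₀ = 0.0045% < 5%, so the approximation holds.)
pOH = −log(1.31 × 10^-5) = 4.88; pH = 14.00 − 4.88 = 9.12

pH = 9.12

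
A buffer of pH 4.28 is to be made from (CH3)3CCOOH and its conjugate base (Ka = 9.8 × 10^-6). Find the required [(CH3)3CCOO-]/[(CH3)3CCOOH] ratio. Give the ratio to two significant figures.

pKa = -log(9.8 × 10^-6) = 5.009
pH = pKa + log(r) ⇒ log(r) = 4.28 − 5.009 = -0.729
r = [(CH3)3CCOO-]/[(CH3)3CCOOH] = 10^(-0.729) = 0.187

ratio = 0.19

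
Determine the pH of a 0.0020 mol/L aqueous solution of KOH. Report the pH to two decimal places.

pH = 11.30

KOH is a strong base; [OH-] = 0.002 M.
pOH = -log(0.002) = 2.70
pH = 14.00 - 2.70 = 11.30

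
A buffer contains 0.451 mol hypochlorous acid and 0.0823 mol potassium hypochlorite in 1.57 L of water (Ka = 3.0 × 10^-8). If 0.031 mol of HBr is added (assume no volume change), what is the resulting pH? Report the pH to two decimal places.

Added H+ converts OCl- to HOCl: HOCl → 0.482 mol, OCl- → 0.0513 mol.
pKa = −log(3.0 × 10^-8) = 7.523
Henderson–Hasselbalch with mole ratio 0.0513/0.482: pH = 7.523 + (-0.973)

pH = 6.55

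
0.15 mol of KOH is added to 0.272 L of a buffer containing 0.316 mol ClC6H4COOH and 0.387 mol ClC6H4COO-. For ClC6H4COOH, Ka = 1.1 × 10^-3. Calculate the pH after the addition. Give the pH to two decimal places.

After neutralization: n(ClC6H4COOH) = 0.166 mol, n(ClC6H4COO-) = 0.537 mol.
pKa = −log(1.1 × 10^-3) = 2.959
Henderson–Hasselbalch with mole ratio 0.537/0.166: pH = 2.959 + (+0.510)

pH = 3.47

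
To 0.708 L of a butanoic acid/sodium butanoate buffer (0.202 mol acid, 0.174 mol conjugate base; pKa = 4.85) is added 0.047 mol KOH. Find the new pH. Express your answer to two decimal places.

After neutralization: n(CH3(CH2)2COOH) = 0.155 mol, n(CH3(CH2)2COO-) = 0.221 mol.
pH = pKa + log([A⁻]/[HA]) = 4.85 + log(0.221/0.155) = 4.85 +0.154

pH = 5.00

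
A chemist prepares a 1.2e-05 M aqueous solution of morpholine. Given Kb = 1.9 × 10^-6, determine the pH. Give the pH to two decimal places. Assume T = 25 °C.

pH = 8.59

C4H8ONH + H2O ⇌ C4H8ONH2+ + OH-
Kb = [OH-]²/(1.2e-05 − [OH-]) = 1.9 × 10^-6
[OH-] is not negligible relative to C₀; solve [OH-]² + 1.9e-06·[OH-] − 2.28e-11 = 0.
[OH-] = [−1.9e-06 + √(1.9e-06² + 9.12e-11)]/2 = 3.92 × 10^-6 M
pOH = −log(3.92 × 10^-6) = 5.41; pH = 14.00 − 5.41 = 8.59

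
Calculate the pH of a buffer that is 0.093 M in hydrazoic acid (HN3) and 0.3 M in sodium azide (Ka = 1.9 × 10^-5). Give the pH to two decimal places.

pKa = −log(1.9 × 10^-5) = 4.721
Henderson–Hasselbalch: pH = pKa + log([N3-]/[HN3]) = 4.721 + log(0.3/0.093)
pH = 4.721 + (+0.509) = 5.23

pH = 5.23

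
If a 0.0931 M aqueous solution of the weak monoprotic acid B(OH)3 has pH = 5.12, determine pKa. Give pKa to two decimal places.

pKa = 9.21

[H+] = 10^(-5.12) = 7.59 × 10^-6 M
At equilibrium [HA] = 0.0931 − 7.59 × 10^-6 = 9.31 × 10^-2 M
Ka = [H+][A-]/[HA] = (7.59 × 10^-6)² / 9.31 × 10^-2 = 6.19 × 10^-10
pKa = -log(6.19 × 10^-10) = 9.21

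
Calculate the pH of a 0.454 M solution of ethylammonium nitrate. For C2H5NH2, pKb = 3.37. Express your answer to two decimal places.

pH = 5.49

C2H5NH3+ is the conjugate acid of the weak base C2H5NH2.
Kb = 10^(−3.37) = 4.27 × 10^-4
Ka = Kw/Kb = 1.0×10^-14 / 4.27 × 10^-4 = 2.34 × 10^-11
Let x = [H+] at equilibrium. Ka = x²/(0.454 − x).
Since Ka ≪ C₀, x ≈ √(Ka·C₀) = 3.26 × 10^-6 M.
Check: 0.00072% ionized — well under 5%, approximation valid.
pH = −log(3.26 × 10^-6) = 5.49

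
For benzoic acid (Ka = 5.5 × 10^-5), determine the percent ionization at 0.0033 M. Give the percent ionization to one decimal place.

12.1%

C6H5COOH ⇌ C6H5COO- + H+; let x = [H+] at equilibrium.
Ka = x²/(C₀ − x); solving the quadratic gives x = 3.99 × 10^-4 M.
Fraction ionized = 3.99 × 10^-4 / 0.0033 = 0.1209 → 12.1%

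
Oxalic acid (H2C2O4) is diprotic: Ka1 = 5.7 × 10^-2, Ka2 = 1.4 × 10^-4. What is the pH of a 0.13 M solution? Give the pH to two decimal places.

pH = 1.21

Ka1 ≫ Ka2, so treat the first dissociation as the only significant source of H+.
Ka1 = x²/(0.13 − x) = 5.7 × 10^-2
Solving the quadratic: x = (−Ka1 + √(Ka1² + 4·Ka1·C₀))/2 = 6.22 × 10^-2 M
pH = −log(6.22 × 10^-2) = 1.21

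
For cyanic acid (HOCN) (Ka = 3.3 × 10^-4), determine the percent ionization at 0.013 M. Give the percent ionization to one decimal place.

14.7%

HOCN ⇌ OCN- + H+; let x = [H+] at equilibrium.
Solve x² + 0.00033x − 4.29e-06 = 0 → x = 1.91 × 10^-3 M
Fraction ionized = 1.91 × 10^-3 / 0.013 = 0.1469 → 14.7%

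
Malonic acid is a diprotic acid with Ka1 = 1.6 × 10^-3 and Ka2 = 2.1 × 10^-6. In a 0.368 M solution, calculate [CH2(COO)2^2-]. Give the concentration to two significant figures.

First ionization gives [H+] ≈ [CH2(COOH)COO-] = 2.35 × 10^-2 M.
Second step: Ka2 = [H+][CH2(COO)2^2-]/[CH2(COOH)COO-] ≈ [CH2(COO)2^2-] (since [H+] ≈ [CH2(COOH)COO-]).
So [CH2(COO)2^2-] ≈ Ka2.

2.1 × 10^-6 M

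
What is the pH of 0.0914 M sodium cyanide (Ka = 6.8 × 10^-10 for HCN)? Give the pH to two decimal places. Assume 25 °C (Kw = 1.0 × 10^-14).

pH = 11.06

CN- is the conjugate base of the weak acid HCN.
Kb = Kw/Ka = 1.0×10^-14 / 6.8 × 10^-10 = 1.47 × 10^-5
Let x = [OH-] at equilibrium. Kb = x²/(0.0914 − x).
Since Kb ≪ C₀, x ≈ √(Kb·C₀) = 1.16 × 10^-3 M.
Check: 1.3% ionized — well under 5%, approximation valid.
pOH = −log(1.16 × 10^-3) = 2.94; pH = 14.00 − 2.94 = 11.06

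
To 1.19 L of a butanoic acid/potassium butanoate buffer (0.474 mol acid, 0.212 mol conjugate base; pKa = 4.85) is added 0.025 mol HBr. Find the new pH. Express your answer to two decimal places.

After neutralization: n(CH3(CH2)2COOH) = 0.499 mol, n(CH3(CH2)2COO-) = 0.187 mol.
Henderson–Hasselbalch with mole ratio 0.187/0.499: pH = 4.85 + (-0.426)

pH = 4.42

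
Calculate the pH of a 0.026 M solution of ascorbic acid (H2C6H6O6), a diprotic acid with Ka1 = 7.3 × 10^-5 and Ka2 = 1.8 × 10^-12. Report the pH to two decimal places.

Since Ka1 ≫ Ka2, the first ionization dominates [H+].
Ka1 = x²/(0.026 − x) = 7.3 × 10^-5
Solving the quadratic: x = (−Ka1 + √(Ka1² + 4·Ka1·C₀))/2 = 1.34 × 10^-3 M
pH = −log(1.34 × 10^-3) = 2.87

pH = 2.87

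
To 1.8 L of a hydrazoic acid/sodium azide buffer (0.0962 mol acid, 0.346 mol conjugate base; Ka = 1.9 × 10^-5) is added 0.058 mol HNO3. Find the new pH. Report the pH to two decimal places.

pH = 4.99

After neutralization: n(HN3) = 0.154 mol, n(N3-) = 0.288 mol.
pKa = −log(1.9 × 10^-5) = 4.721
pH = pKa + log(n_N3-/n_HN3) = 4.721 + log(0.288/0.154) = 4.721 + (+0.272)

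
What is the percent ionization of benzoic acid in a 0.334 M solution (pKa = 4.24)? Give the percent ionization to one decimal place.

C6H5COOH ⇌ C6H5COO- + H+; let x = [H+] at equilibrium.
Ka = 10^(−4.24) = 5.75 × 10^-5
x ≈ √(Ka·C₀) = √(5.75 × 10^-5 × 0.334) = 4.38 × 10^-3 M
Fraction ionized = 4.38 × 10^-3 / 0.334 = 0.0131 → 1.3%

1.3%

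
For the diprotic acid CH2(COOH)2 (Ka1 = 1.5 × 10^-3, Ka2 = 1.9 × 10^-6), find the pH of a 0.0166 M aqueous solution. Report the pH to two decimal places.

pH = 2.37

Ka1 ≫ Ka2, so treat the first dissociation as the only significant source of H+.
Ka1 = x²/(0.0166 − x) = 1.5 × 10^-3
Solving the quadratic: x = (−Ka1 + √(Ka1² + 4·Ka1·C₀))/2 = 4.30 × 10^-3 M
pH = −log(4.30 × 10^-3) = 2.37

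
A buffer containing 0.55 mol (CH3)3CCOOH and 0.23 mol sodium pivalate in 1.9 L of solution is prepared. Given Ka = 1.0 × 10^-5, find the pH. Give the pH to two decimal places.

pKa = −log(1.0 × 10^-5) = 5.000
Henderson–Hasselbalch: pH = pKa + log([(CH3)3CCOO-]/[(CH3)3CCOOH]) = 5.000 + log(0.23/0.55)
pH = 5.000 + (-0.379) = 4.62

pH = 4.62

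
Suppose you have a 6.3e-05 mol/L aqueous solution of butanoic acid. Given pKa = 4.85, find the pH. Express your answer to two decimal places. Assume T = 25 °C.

CH3(CH2)2COOH ⇌ CH3(CH2)2COO- + H+
Ka = 10^(−4.85) = 1.41 × 10^-5
From the ICE table, Ka = [H+]²/(6.3e-05 − [H+]) = 1.41 × 10^-5.
Here C₀/Ka ≈ 4.47, so the small-[H+] approximation fails. Use the quadratic:
[H+] = [−1.41e-05 + √(1.41e-05² + 3.55e-09)]/2 = 2.36 × 10^-5 M
pH = −log[H+] = −log(2.36 × 10^-5) = 4.63

pH = 4.63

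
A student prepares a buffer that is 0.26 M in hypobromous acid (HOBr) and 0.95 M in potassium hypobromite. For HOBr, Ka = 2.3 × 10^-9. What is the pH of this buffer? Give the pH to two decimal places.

pKa = −log(2.3 × 10^-9) = 8.638
Using pH = pKa + log([base]/[acid]) with [base]/[acid] = 0.95/0.26:
pH = 8.638 + (+0.563) = 9.20

pH = 9.20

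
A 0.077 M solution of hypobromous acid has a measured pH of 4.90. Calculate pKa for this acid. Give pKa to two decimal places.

pKa = 8.69

[H+] = 10^(-4.90) = 1.26 × 10^-5 M
At equilibrium [HA] = 0.077 − 1.26 × 10^-5 = 7.70 × 10^-2 M
Ka = [H+][A-]/[HA] = (1.26 × 10^-5)² / 7.70 × 10^-2 = 2.06 × 10^-9
pKa = -log(2.06 × 10^-9) = 8.69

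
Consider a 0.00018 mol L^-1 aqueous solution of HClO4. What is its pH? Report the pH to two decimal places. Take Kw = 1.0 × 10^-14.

pH = 3.74

HClO4 is a strong acid and dissociates completely, so [H+] = 0.00018 M.
pH = -log(0.00018) = 3.74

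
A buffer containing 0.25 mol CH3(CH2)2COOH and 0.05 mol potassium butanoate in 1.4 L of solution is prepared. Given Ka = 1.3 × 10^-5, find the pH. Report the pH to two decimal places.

pKa = −log(1.3 × 10^-5) = 4.886
Using pH = pKa + log([base]/[acid]) with [base]/[acid] = 0.05/0.25:
pH = 4.886 + (-0.699) = 4.19

pH = 4.19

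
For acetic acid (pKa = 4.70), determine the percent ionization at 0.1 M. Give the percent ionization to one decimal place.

1.4%

CH3COOH ⇌ CH3COO- + H+; let x = [H+] at equilibrium.
Ka = 10^(−4.70) = 2.00 × 10^-5
x ≈ √(Ka·C₀) = √(2.00 × 10^-5 × 0.1) = 1.41 × 10^-3 M
% ionization = x/C₀ × 100% = 1.41 × 10^-3/0.1 × 100% = 1.4%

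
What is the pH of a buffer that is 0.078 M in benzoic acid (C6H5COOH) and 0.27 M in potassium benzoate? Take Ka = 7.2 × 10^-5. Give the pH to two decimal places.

pH = 4.68

pKa = −log(7.2 × 10^-5) = 4.143
pH = pKa + log([A⁻]/[HA]) = 4.143 + log(0.27/0.078)
pH = 4.143 + (+0.539) = 4.68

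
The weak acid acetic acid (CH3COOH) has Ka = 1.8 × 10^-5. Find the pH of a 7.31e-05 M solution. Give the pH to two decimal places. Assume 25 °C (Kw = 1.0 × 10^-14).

pH = 4.55

CH3COOH ⇌ CH3COO- + H+
Ka = x²/(7.31e-05 − x) = 1.8 × 10^-5
x is not negligible relative to C₀; solve x² + 1.8e-05·x − 1.32e-09 = 0.
x = [−1.8e-05 + √(1.8e-05² + 5.26e-09)]/2 = 2.84 × 10^-5 M
pH = −log[H+] = −log(2.84 × 10^-5) = 4.55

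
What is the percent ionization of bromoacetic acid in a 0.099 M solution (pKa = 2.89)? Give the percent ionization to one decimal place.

BrCH2COOH ⇌ BrCH2COO- + H+; let x = [H+] at equilibrium.
Ka = 10^(−2.89) = 1.29 × 10^-3
Solve x² + 0.00129x − 0.000128 = 0 → x = 1.07 × 10^-2 M
% ionization = x/C₀ × 100% = 1.07 × 10^-2/0.099 × 100% = 10.8%

10.8%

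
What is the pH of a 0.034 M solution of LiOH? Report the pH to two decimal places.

LiOH is a strong base; [OH-] = 0.034 M.
pOH = -log(0.034) = 1.47
pH = 14.00 - 1.47 = 12.53

pH = 12.53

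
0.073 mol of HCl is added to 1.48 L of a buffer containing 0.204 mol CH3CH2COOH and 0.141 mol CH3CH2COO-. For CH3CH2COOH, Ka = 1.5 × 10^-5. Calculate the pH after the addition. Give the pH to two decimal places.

Added H+ converts CH3CH2COO- to CH3CH2COOH: CH3CH2COOH → 0.277 mol, CH3CH2COO- → 0.068 mol.
pKa = −log(1.5 × 10^-5) = 4.824
pH = pKa + log(n_CH3CH2COO-/n_CH3CH2COOH) = 4.824 + log(0.068/0.277) = 4.824 + (-0.610)

pH = 4.21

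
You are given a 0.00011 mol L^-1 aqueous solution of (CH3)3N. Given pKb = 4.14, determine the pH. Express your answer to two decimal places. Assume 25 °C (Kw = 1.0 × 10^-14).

pH = 9.78

(CH3)3N + H2O ⇌ (CH3)3NH+ + OH-
Kb = 10^(−4.14) = 7.24 × 10^-5
Kb = x²/(0.00011 − x) = 7.24 × 10^-5
x is not negligible relative to C₀; solve x² + 7.24e-05·x − 7.96e-09 = 0.
x = [−7.24e-05 + √(7.24e-05² + 3.19e-08)]/2 = 6.01 × 10^-5 M
pOH = −log(6.01 × 10^-5) = 4.22; pH = 14.00 − 4.22 = 9.78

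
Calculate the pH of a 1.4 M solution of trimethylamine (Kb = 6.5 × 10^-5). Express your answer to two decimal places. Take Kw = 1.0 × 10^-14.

(CH3)3N + H2O ⇌ (CH3)3NH+ + OH-
Kb = x²/(1.4 − x) = 6.5 × 10^-5
Assume x ≪ 1.4: x ≈ √(6.5 × 10^-5 × 1.4) = 9.54 × 10^-3 M
(x/C₀ = 0.68% < 5%, so the approximation holds.)
pOH = −log(9.54 × 10^-3) = 2.02; pH = 14.00 − 2.02 = 11.98

pH = 11.98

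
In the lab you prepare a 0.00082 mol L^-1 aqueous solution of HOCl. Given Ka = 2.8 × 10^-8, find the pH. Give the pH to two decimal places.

pH = 5.32

HOCl ⇌ OCl- + H+
From the ICE table, Ka = x²/(0.00082 − x) = 2.8 × 10^-8.
Since Ka ≪ C₀, x ≈ √(Ka·C₀) = 4.79 × 10^-6 M.
Check: 0.58% ionized — well under 5%, approximation valid.
pH = −log(4.79 × 10^-6) = 5.32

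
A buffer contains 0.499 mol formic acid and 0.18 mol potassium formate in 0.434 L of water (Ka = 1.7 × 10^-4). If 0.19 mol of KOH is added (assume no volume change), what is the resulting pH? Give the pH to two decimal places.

pH = 3.85

After neutralization: n(HCOOH) = 0.309 mol, n(HCOO-) = 0.37 mol.
pKa = −log(1.7 × 10^-4) = 3.770
Henderson–Hasselbalch with mole ratio 0.37/0.309: pH = 3.770 + (+0.078)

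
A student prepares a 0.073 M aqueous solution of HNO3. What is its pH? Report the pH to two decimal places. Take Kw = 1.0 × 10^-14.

pH = 1.14

HNO3 is a strong acid and dissociates completely, so [H+] = 0.073 M.
pH = -log(0.073) = 1.14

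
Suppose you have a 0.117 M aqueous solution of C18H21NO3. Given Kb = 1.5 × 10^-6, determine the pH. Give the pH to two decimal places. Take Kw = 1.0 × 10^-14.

pH = 10.62

C18H21NO3 + H2O ⇌ C18H22NO3+ + OH-
From the ICE table, Kb = [OH-]²/(0.117 − [OH-]) = 1.5 × 10^-6.
Assume [OH-] ≪ 0.117: [OH-] ≈ √(1.5 × 10^-6 × 0.117) = 4.19 × 10^-4 M
pOH = 3.38, so pH = 14.00 − pOH = 10.62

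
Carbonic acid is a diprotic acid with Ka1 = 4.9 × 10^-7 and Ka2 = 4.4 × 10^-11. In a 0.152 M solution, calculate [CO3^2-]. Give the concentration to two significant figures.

4.4 × 10^-11 M

First ionization gives [H+] ≈ [HCO3-] = 2.73 × 10^-4 M.
Second step: Ka2 = [H+][CO3^2-]/[HCO3-] ≈ [CO3^2-] (since [H+] ≈ [HCO3-]).
So [CO3^2-] ≈ Ka2.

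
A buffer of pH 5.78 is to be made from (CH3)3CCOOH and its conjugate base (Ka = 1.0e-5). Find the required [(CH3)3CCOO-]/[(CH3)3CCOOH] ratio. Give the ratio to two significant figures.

ratio = 6.0

pKa = -log(1.0 × 10^-5) = 5.000
pH = pKa + log(r) ⇒ log(r) = 5.78 − 5.000 = +0.780
r = [(CH3)3CCOO-]/[(CH3)3CCOOH] = 10^(+0.780) = 6.03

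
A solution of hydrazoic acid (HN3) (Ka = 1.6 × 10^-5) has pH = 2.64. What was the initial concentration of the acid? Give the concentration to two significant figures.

[H+] = 10^(-2.64) = 2.29 × 10^-3 M = x
Ka = x²/(C₀ − x) ⇒ C₀ = x + x²/Ka
C₀ = 2.29 × 10^-3 + (2.29 × 10^-3)²/(1.6 × 10^-5) = 3.30 × 10^-1 M

C₀ = 3.3 × 10^-1 M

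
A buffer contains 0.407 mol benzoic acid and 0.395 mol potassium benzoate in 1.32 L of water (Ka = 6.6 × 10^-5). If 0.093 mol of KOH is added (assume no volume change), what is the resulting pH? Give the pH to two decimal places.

OH- converts C6H5COOH to C6H5COO-: C6H5COOH → 0.314 mol, C6H5COO- → 0.488 mol.
pKa = −log(6.6 × 10^-5) = 4.180
Henderson–Hasselbalch with mole ratio 0.488/0.314: pH = 4.180 + (+0.191)

pH = 4.37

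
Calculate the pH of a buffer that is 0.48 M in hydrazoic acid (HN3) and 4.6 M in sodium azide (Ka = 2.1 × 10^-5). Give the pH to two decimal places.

pKa = −log(2.1 × 10^-5) = 4.678
Henderson–Hasselbalch: pH = pKa + log([N3-]/[HN3]) = 4.678 + log(4.6/0.48)
pH = 4.678 + (+0.982) = 5.66

pH = 5.66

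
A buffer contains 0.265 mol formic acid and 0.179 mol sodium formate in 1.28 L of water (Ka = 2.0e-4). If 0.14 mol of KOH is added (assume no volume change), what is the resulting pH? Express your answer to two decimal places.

pH = 4.11

After neutralization: n(HCOOH) = 0.125 mol, n(HCOO-) = 0.319 mol.
pKa = −log(2.0 × 10^-4) = 3.699
pH = pKa + log(n_HCOO-/n_HCOOH) = 3.699 + log(0.319/0.125) = 3.699 + (+0.407)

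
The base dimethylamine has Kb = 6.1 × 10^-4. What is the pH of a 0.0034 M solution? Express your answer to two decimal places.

pH = 11.07

(CH3)2NH + H2O ⇌ (CH3)2NH2+ + OH-
From the ICE table, Kb = [OH-]²/(0.0034 − [OH-]) = 6.1 × 10^-4.
The 5% rule fails; solving [OH-]² + Kb·[OH-] − Kb·C₀ = 0 exactly:
[OH-] = [−0.00061 + √(0.00061² + 8.3e-06)]/2 = 1.17 × 10^-3 M
pOH = −log(1.17 × 10^-3) = 2.93; pH = 14.00 − 2.93 = 11.07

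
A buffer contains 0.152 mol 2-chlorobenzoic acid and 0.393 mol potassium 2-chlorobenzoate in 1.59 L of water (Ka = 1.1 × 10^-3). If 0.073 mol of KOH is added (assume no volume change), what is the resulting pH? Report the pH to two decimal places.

OH- converts ClC6H4COOH to ClC6H4COO-: ClC6H4COOH → 0.079 mol, ClC6H4COO- → 0.466 mol.
pKa = −log(1.1 × 10^-3) = 2.959
pH = pKa + log(n_ClC6H4COO-/n_ClC6H4COOH) = 2.959 + log(0.466/0.079) = 2.959 + (+0.771)

pH = 3.73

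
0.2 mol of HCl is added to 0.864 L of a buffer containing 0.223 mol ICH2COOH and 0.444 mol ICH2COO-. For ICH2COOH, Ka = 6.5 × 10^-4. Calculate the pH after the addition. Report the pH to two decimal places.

pH = 2.95

Added H+ converts ICH2COO- to ICH2COOH: ICH2COOH → 0.423 mol, ICH2COO- → 0.244 mol.
pKa = −log(6.5 × 10^-4) = 3.187
pH = pKa + log(n_ICH2COO-/n_ICH2COOH) = 3.187 + log(0.244/0.423) = 3.187 + (-0.239)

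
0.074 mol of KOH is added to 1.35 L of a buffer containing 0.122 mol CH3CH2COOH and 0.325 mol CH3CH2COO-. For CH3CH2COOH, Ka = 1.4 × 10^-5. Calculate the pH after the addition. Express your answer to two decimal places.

After neutralization: n(CH3CH2COOH) = 0.048 mol, n(CH3CH2COO-) = 0.399 mol.
pKa = −log(1.4 × 10^-5) = 4.854
pH = pKa + log([A⁻]/[HA]) = 4.854 + log(0.399/0.048) = 4.854 +0.920

pH = 5.77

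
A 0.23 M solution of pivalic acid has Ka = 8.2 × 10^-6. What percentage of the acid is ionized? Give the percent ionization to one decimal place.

(CH3)3CCOOH ⇌ (CH3)3CCOO- + H+; let x = [H+] at equilibrium.
x ≈ √(Ka·C₀) = √(8.2 × 10^-6 × 0.23) = 1.37 × 10^-3 M
% ionization = x/C₀ × 100% = 1.37 × 10^-3/0.23 × 100% = 0.6%

0.6%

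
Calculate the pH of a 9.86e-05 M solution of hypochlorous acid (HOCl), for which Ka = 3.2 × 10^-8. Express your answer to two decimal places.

HOCl ⇌ OCl- + H+
Ka = x²/(9.86e-05 − x) = 3.2 × 10^-8
Neglecting x in the denominator: x = √(3.2 × 10^-8 × 9.86e-05) = 1.78 × 10^-6 M
Check: 1.8% ionized — well under 5%, approximation valid.
pH = −log[H+] = −log(1.78 × 10^-6) = 5.75

pH = 5.75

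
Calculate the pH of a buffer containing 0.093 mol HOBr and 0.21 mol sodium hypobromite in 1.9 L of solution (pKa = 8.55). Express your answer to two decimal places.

Using pH = pKa + log([base]/[acid]) with [base]/[acid] = 0.21/0.093:
pH = 8.55 + (+0.354) = 8.90

pH = 8.90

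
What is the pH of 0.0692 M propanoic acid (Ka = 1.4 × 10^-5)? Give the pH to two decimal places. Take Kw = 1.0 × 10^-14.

pH = 3.01

CH3CH2COOH ⇌ CH3CH2COO- + H+
Ka = x²/(0.0692 − x) = 1.4 × 10^-5
Since Ka ≪ C₀, x ≈ √(Ka·C₀) = 9.84 × 10^-4 M.
Check: 1.4% ionized — well under 5%, approximation valid.
pH = −log(9.84 × 10^-4) = 3.01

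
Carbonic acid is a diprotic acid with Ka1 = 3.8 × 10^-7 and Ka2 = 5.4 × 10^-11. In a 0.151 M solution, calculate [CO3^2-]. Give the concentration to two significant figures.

First ionization gives [H+] ≈ [HCO3-] = 2.40 × 10^-4 M.
Second step: Ka2 = [H+][CO3^2-]/[HCO3-] ≈ [CO3^2-] (since [H+] ≈ [HCO3-]).
So [CO3^2-] ≈ Ka2.

5.4 × 10^-11 M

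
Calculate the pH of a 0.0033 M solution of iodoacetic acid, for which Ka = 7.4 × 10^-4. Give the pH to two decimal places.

ICH2COOH ⇌ ICH2COO- + H+
From the ICE table, Ka = [H+]²/(0.0033 − [H+]) = 7.4 × 10^-4.
Here C₀/Ka ≈ 4.46, so the small-[H+] approximation fails. Use the quadratic:
[H+] = (−Ka + √(Ka² + 4·Ka·C₀))/2 = 1.24 × 10^-3 M
pH = −log(1.24 × 10^-3) = 2.91

pH = 2.91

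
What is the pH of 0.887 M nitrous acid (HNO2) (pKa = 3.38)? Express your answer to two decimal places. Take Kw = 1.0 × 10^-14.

pH = 1.72

HNO2 ⇌ NO2- + H+
Ka = 10^(−3.38) = 4.17 × 10^-4
From the ICE table, Ka = x²/(0.887 − x) = 4.17 × 10^-4.
Since Ka ≪ C₀, x ≈ √(Ka·C₀) = 1.92 × 10^-2 M.
pH = −log(1.92 × 10^-2) = 1.72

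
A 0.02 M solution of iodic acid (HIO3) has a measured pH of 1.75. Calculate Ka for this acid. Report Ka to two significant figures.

[H+] = 10^(-1.75) = 1.78 × 10^-2 M
At equilibrium [HA] = 0.02 − 1.78 × 10^-2 = 2.20 × 10^-3 M
Ka = [H+][A-]/[HA] = (1.78 × 10^-2)² / 2.20 × 10^-3 = 1.4 × 10^-1

Ka = 1.4 × 10^-1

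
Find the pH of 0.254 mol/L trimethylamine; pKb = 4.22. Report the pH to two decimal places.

(CH3)3N + H2O ⇌ (CH3)3NH+ + OH-
Kb = 10^(−4.22) = 6.03 × 10^-5
Kb = [OH-]²/(0.254 − [OH-]) = 6.03 × 10^-5
Assume [OH-] ≪ 0.254: [OH-] ≈ √(6.03 × 10^-5 × 0.254) = 3.91 × 10^-3 M
pOH = −log(3.91 × 10^-3) = 2.41; pH = 14.00 − 2.41 = 11.59

pH = 11.59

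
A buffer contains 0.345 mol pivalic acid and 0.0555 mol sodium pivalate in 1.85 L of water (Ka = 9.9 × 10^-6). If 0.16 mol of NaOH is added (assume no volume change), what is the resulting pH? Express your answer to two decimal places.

OH- converts (CH3)3CCOOH to (CH3)3CCOO-: (CH3)3CCOOH → 0.185 mol, (CH3)3CCOO- → 0.215 mol.
pKa = −log(9.9 × 10^-6) = 5.004
Henderson–Hasselbalch with mole ratio 0.215/0.185: pH = 5.004 + (+0.065)

pH = 5.07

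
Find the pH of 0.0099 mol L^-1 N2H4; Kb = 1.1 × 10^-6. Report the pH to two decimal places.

pH = 10.02

N2H4 + H2O ⇌ N2H5+ + OH-
Kb = x²/(0.0099 − x) = 1.1 × 10^-6
Since Kb ≪ C₀, x ≈ √(Kb·C₀) = 1.04 × 10^-4 M.
(x/C₀ = 1.1% < 5%, so the approximation holds.)
pOH = −log(1.04 × 10^-4) = 3.98; pH = 14.00 − 3.98 = 10.02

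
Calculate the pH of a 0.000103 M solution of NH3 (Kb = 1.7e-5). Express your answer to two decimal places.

pH = 9.53

NH3 + H2O ⇌ NH4+ + OH-
From the ICE table, Kb = [OH-]²/(0.000103 − [OH-]) = 1.7 × 10^-5.
[OH-] is not negligible relative to C₀; solve [OH-]² + 1.7e-05·[OH-] − 1.75e-09 = 0.
[OH-] = [−1.7e-05 + √(1.7e-05² + 7e-09)]/2 = 3.42 × 10^-5 M
pOH = −log(3.42 × 10^-5) = 4.47; pH = 14.00 − 4.47 = 9.53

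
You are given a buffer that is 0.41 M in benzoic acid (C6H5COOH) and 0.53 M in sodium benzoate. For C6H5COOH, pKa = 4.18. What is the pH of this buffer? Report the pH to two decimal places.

pH = pKa + log([A⁻]/[HA]) = 4.18 + log(0.53/0.41)
pH = 4.18 + (+0.111) = 4.29

pH = 4.29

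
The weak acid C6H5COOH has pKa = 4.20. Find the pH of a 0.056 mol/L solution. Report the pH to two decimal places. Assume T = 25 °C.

C6H5COOH ⇌ C6H5COO- + H+
Ka = 10^(−4.20) = 6.31 × 10^-5
Ka = [H+]²/(0.056 − [H+]) = 6.31 × 10^-5
Since Ka ≪ C₀, [H+] ≈ √(Ka·C₀) = 1.88 × 10^-3 M.
([H+]/C₀ = 3.4% < 5%, so the approximation holds.)
pH = −log[H+] = −log(1.88 × 10^-3) = 2.73

pH = 2.73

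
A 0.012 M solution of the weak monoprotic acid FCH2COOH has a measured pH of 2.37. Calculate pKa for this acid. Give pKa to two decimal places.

pKa = 2.63

[H+] = 10^(-2.37) = 4.27 × 10^-3 M
At equilibrium [HA] = 0.012 − 4.27 × 10^-3 = 7.73 × 10^-3 M
Ka = [H+][A-]/[HA] = (4.27 × 10^-3)² / 7.73 × 10^-3 = 2.36 × 10^-3
pKa = -log(2.36 × 10^-3) = 2.63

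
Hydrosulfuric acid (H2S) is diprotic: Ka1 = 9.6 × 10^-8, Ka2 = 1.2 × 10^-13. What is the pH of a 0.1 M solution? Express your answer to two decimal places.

Since Ka1 ≫ Ka2, the first ionization dominates [H+].
Ka1 = x²/(0.1 − x) = 9.6 × 10^-8
x ≈ √(9.6 × 10^-8 × 0.1) = 9.80 × 10^-5 M
pH = −log(9.80 × 10^-5) = 4.01

pH = 4.01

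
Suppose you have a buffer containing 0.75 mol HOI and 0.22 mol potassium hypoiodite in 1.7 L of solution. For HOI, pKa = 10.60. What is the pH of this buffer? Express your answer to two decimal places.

pH = 10.07

Using pH = pKa + log([base]/[acid]) with [base]/[acid] = 0.22/0.75:
pH = 10.60 + (-0.533) = 10.07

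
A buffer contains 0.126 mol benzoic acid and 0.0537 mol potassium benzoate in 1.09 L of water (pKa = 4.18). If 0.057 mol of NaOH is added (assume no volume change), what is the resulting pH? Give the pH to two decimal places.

OH- converts C6H5COOH to C6H5COO-: C6H5COOH → 0.069 mol, C6H5COO- → 0.111 mol.
pH = pKa + log(n_C6H5COO-/n_C6H5COOH) = 4.18 + log(0.111/0.069) = 4.18 + (+0.206)

pH = 4.39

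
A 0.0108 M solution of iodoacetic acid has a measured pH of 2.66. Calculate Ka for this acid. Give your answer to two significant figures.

Ka = 5.6 × 10^-4

[H+] = 10^(-2.66) = 2.19 × 10^-3 M
At equilibrium [HA] = 0.0108 − 2.19 × 10^-3 = 8.61 × 10^-3 M
Ka = [H+][A-]/[HA] = (2.19 × 10^-3)² / 8.61 × 10^-3 = 5.6 × 10^-4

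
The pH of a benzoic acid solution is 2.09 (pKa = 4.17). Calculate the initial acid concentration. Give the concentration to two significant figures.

[H+] = 10^(-2.09) = 8.13 × 10^-3 M = x
Ka = 10^(−4.17) = 6.76 × 10^-5
Ka = x²/(C₀ − x) ⇒ C₀ = x + x²/Ka
C₀ = 8.13 × 10^-3 + (8.13 × 10^-3)²/(6.76 × 10^-5) = 9.86 × 10^-1 M

C₀ = 9.9 × 10^-1 M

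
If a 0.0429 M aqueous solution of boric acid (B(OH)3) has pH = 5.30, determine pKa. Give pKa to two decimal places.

pKa = 9.23

[H+] = 10^(-5.30) = 5.01 × 10^-6 M
At equilibrium [HA] = 0.0429 − 5.01 × 10^-6 = 4.29 × 10^-2 M
Ka = [H+][A-]/[HA] = (5.01 × 10^-6)² / 4.29 × 10^-2 = 5.85 × 10^-10
pKa = -log(5.85 × 10^-10) = 9.23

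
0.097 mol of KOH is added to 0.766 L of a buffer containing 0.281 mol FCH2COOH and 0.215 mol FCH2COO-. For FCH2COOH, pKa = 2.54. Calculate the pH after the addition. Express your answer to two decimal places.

OH- converts FCH2COOH to FCH2COO-: FCH2COOH → 0.184 mol, FCH2COO- → 0.312 mol.
Henderson–Hasselbalch with mole ratio 0.312/0.184: pH = 2.54 + (+0.229)

pH = 2.77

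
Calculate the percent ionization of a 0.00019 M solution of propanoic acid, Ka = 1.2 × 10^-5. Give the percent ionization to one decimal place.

22.2%

CH3CH2COOH ⇌ CH3CH2COO- + H+; let x = [H+] at equilibrium.
Ka = x²/(C₀ − x); solving the quadratic gives x = 4.21 × 10^-5 M.
% ionization = x/C₀ × 100% = 4.21 × 10^-5/0.00019 × 100% = 22.2%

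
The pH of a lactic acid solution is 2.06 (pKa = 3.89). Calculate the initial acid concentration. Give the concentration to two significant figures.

[H+] = 10^(-2.06) = 8.71 × 10^-3 M = x
Ka = 10^(−3.89) = 1.29 × 10^-4
Ka = x²/(C₀ − x) ⇒ C₀ = x + x²/Ka
C₀ = 8.71 × 10^-3 + (8.71 × 10^-3)²/(1.29 × 10^-4) = 5.97 × 10^-1 M

C₀ = 6.0 × 10^-1 M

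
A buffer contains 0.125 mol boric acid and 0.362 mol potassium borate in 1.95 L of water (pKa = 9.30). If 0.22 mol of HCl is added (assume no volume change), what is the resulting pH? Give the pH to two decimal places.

Added H+ converts B(OH)4- to B(OH)3: B(OH)3 → 0.345 mol, B(OH)4- → 0.142 mol.
Henderson–Hasselbalch with mole ratio 0.142/0.345: pH = 9.30 + (-0.386)

pH = 8.91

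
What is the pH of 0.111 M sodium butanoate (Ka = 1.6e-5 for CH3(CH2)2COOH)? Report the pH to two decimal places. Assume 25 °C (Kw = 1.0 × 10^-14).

pH = 8.92

CH3(CH2)2COO- is the conjugate base of the weak acid CH3(CH2)2COOH.
Kb = Kw/Ka = 1.0×10^-14 / 1.6 × 10^-5 = 6.25 × 10^-10
Let x = [OH-] at equilibrium. Kb = x²/(0.111 − x).
Assume x ≪ 0.111: x ≈ √(6.25 × 10^-10 × 0.111) = 8.33 × 10^-6 M
pOH = 5.08, so pH = 14.00 − pOH = 8.92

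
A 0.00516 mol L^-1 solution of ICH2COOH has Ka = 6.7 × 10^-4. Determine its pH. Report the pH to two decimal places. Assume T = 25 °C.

pH = 2.81

ICH2COOH ⇌ ICH2COO- + H+
From the ICE table, Ka = [H+]²/(0.00516 − [H+]) = 6.7 × 10^-4.
The 5% rule fails; solving [H+]² + Ka·[H+] − Ka·C₀ = 0 exactly:
[H+] = [−0.00067 + √(0.00067² + 1.38e-05)]/2 = 1.55 × 10^-3 M
pH = −log(1.55 × 10^-3) = 2.81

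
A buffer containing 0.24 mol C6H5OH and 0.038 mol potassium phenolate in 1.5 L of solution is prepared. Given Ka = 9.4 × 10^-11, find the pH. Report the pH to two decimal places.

pKa = −log(9.4 × 10^-11) = 10.027
Using pH = pKa + log([base]/[acid]) with [base]/[acid] = 0.038/0.24:
pH = 10.027 + (-0.800) = 9.23

pH = 9.23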